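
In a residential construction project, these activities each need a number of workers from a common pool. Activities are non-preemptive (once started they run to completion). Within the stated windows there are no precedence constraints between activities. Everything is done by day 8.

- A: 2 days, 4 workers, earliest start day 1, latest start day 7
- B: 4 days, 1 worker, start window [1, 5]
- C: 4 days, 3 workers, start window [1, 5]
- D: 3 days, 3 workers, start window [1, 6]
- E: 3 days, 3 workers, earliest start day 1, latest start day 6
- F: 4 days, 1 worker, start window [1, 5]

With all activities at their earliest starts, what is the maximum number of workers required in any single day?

15

Early-start schedule: A@1, B@1, C@1, D@1, E@1, F@1.
Load per day: day 1: 15, day 2: 15, day 3: 11, day 4: 5, day 5: 0, day 6: 0, day 7: 0, day 8: 0.
Peak is 15.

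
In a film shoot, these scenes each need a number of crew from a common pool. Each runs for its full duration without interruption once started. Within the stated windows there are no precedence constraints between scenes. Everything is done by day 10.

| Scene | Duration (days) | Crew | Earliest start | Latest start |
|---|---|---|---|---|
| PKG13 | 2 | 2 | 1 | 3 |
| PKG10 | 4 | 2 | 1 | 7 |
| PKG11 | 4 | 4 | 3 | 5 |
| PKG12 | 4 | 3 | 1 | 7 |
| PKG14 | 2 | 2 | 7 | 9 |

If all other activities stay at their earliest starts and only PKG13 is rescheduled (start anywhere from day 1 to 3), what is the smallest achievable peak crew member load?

9

PKG13@1: d1:7  d2:7  d3:9  d4:9  d5:4  d6:4  d7:2  d8:2  d9:0  d10:0 → peak 9
PKG13@2: d1:5  d2:7  d3:11  d4:9  d5:4  d6:4  d7:2  d8:2  d9:0  d10:0 → peak 11
PKG13@3: d1:5  d2:5  d3:11  d4:11  d5:4  d6:4  d7:2  d8:2  d9:0  d10:0 → peak 11
Best is PKG13@1, peak 9.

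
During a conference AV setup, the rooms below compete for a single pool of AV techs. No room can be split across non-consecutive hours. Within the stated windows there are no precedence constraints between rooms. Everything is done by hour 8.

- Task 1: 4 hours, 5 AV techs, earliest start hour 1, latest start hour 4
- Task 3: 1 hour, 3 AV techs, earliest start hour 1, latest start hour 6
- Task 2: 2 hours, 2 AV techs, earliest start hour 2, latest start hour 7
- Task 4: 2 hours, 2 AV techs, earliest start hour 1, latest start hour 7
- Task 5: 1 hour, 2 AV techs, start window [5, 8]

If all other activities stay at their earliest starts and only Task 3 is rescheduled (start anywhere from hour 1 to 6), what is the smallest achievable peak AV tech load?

9

Task 3@1: h1:10  h2:9  h3:7  h4:5  h5:2  h6:0  h7:0  h8:0 → peak 10
Task 3@2: h1:7  h2:12  h3:7  h4:5  h5:2  h6:0  h7:0  h8:0 → peak 12
Task 3@3: h1:7  h2:9  h3:10  h4:5  h5:2  h6:0  h7:0  h8:0 → peak 10
Task 3@4: h1:7  h2:9  h3:7  h4:8  h5:2  h6:0  h7:0  h8:0 → peak 9
Task 3@5: h1:7  h2:9  h3:7  h4:5  h5:5  h6:0  h7:0  h8:0 → peak 9
Task 3@6: h1:7  h2:9  h3:7  h4:5  h5:2  h6:3  h7:0  h8:0 → peak 9
Best is Task 3@4, peak 9.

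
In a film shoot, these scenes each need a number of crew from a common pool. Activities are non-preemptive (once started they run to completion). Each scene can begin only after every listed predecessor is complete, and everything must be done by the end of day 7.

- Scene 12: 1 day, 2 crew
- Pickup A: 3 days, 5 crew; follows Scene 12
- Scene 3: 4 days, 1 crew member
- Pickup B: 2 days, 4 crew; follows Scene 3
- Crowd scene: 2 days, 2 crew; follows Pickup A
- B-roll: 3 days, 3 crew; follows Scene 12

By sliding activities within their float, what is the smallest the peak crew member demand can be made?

Schedule Scene 12@1, Pickup A@2, Scene 3@1, Pickup B@5, Crowd scene@5, B-roll@2: d1:3  d2:9  d3:9  d4:9  d5:6  d6:6  d7:0 — peak 9.

9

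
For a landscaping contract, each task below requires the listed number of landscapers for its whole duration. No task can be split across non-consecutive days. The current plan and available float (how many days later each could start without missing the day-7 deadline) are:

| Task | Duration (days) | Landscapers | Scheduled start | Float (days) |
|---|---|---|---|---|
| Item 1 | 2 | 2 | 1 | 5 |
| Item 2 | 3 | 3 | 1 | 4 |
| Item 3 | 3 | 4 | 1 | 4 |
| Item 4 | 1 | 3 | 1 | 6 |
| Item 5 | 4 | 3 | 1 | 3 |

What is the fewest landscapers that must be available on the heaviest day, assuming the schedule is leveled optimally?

6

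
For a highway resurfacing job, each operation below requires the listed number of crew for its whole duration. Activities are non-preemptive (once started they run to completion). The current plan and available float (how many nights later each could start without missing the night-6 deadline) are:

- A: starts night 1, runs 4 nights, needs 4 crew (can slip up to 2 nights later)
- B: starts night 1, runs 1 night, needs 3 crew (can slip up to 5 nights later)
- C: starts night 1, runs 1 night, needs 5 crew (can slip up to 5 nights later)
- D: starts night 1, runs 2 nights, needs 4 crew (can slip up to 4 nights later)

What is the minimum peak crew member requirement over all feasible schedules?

Early-start (A@1, B@1, C@1, D@1) gives peak 16: n1:16  n2:8  n3:4  n4:4  n5:0  n6:0.
Shift C→5, D→2.
Schedule A@1, B@1, C@5, D@2: n1:7  n2:8  n3:8  n4:4  n5:5  n6:0 — peak 8.

8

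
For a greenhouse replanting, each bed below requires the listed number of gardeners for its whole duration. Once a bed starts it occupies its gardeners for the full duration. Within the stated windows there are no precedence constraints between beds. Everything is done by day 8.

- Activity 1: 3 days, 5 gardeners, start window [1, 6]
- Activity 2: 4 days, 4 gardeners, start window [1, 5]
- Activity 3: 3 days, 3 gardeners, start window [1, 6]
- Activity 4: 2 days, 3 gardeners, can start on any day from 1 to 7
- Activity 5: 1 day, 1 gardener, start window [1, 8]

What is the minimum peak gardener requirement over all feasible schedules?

Early-start (Activity 1@1, Activity 2@1, Activity 3@1, Activity 4@1, Activity 5@1) gives peak 16: d1:16  d2:15  d3:12  d4:4  d5:0  d6:0  d7:0  d8:0.
Shift Activity 2→4, Activity 3→4, Activity 4→7.
Schedule Activity 1@1, Activity 2@4, Activity 3@4, Activity 4@7, Activity 5@1: d1:6  d2:5  d3:5  d4:7  d5:7  d6:7  d7:7  d8:3 — peak 7.

7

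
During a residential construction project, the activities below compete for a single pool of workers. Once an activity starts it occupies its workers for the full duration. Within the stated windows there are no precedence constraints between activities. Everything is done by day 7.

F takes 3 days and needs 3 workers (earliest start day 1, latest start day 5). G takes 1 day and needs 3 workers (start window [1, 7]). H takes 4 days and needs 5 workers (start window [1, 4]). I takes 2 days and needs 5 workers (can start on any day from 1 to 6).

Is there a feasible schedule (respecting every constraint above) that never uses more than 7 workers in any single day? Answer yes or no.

no

The minimum achievable peak is 8; 7 < 8, so no feasible schedule stays within the cap.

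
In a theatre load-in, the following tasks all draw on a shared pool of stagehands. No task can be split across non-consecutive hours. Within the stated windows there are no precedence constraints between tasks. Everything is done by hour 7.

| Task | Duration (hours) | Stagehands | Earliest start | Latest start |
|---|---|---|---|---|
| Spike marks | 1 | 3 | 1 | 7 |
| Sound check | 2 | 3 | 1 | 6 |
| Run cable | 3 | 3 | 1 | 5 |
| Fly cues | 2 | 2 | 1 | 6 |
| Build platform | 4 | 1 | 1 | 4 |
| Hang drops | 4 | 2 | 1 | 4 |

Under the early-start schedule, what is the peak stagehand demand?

Early-start schedule: Spike marks@1, Sound check@1, Run cable@1, Fly cues@1, Build platform@1, Hang drops@1.
Load per hour: hour 1: 14, hour 2: 11, hour 3: 6, hour 4: 3, hour 5: 0, hour 6: 0, hour 7: 0.
Peak is 14.

14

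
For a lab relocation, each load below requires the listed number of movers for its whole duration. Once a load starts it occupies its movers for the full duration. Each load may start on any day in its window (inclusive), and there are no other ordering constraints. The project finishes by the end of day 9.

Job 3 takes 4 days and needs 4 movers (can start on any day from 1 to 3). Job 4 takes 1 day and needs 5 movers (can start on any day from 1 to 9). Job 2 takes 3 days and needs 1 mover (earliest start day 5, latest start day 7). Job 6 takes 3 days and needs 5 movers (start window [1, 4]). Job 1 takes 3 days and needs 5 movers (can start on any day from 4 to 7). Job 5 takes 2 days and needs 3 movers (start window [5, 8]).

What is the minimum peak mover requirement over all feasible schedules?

Early-start (Job 3@1, Job 4@1, Job 2@5, Job 6@1, Job 1@4, Job 5@5) gives peak 14: d1:14  d2:9  d3:9  d4:9  d5:9  d6:9  d7:1  d8:0  d9:0.
Shift Job 6→2, Job 1→5.
Schedule Job 3@1, Job 4@1, Job 2@5, Job 6@2, Job 1@5, Job 5@5: d1:9  d2:9  d3:9  d4:9  d5:9  d6:9  d7:6  d8:0  d9:0 — peak 9.

9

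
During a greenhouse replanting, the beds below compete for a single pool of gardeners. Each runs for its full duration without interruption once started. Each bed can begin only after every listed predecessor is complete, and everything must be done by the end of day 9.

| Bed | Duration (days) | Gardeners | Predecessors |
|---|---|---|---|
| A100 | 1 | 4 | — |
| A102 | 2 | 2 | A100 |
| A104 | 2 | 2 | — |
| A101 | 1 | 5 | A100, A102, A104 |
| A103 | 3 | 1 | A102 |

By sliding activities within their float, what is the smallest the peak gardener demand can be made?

5

Early-start (A100@1, A102@2, A104@1, A101@4, A103@4) gives peak 6: d1:6  d2:4  d3:2  d4:6  d5:1  d6:1  d7:0  d8:0  d9:0.
Shift A104→2, A103→5.
Schedule A100@1, A102@2, A104@2, A101@4, A103@5: d1:4  d2:4  d3:4  d4:5  d5:1  d6:1  d7:1  d8:0  d9:0 — peak 5.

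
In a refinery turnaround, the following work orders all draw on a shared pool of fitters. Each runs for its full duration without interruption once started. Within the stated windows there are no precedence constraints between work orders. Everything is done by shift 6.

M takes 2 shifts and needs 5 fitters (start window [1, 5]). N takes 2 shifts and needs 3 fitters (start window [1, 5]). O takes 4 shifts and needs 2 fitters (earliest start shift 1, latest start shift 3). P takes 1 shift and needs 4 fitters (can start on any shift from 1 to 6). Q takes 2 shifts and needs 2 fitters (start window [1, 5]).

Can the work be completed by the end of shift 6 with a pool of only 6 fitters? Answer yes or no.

no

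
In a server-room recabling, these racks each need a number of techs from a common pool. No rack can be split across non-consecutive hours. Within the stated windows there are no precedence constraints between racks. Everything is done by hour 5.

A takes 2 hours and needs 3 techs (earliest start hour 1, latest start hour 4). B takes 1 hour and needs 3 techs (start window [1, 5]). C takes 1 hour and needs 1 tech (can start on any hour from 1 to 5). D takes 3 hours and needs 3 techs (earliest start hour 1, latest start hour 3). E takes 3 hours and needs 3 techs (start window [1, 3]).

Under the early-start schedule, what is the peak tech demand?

Early-start schedule: A@1, B@1, C@1, D@1, E@1.
Load per hour: hour 1: 13, hour 2: 9, hour 3: 6, hour 4: 0, hour 5: 0.
Peak is 13.

13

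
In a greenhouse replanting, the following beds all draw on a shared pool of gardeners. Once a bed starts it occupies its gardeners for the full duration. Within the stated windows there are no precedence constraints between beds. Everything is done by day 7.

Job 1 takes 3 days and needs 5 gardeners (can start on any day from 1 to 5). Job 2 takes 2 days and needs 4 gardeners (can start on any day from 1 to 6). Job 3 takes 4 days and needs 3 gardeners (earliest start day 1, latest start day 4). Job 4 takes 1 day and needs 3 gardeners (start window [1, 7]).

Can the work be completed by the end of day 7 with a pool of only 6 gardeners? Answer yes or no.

The minimum achievable peak is 7; 6 < 7, so no feasible schedule stays within the cap.

no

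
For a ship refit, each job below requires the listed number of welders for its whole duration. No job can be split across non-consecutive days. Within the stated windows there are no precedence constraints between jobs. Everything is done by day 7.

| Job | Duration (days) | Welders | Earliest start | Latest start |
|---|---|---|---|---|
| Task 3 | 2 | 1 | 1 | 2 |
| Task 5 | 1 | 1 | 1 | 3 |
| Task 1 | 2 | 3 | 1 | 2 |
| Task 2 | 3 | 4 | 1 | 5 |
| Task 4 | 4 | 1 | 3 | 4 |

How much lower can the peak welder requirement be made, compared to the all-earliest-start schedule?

Early-start peak: d1:9  d2:8  d3:5  d4:1  d5:1  d6:1  d7:0 ⇒ 9.
Leveled (Task 3@1, Task 5@1, Task 1@1, Task 2@3, Task 4@3): d1:5  d2:4  d3:5  d4:5  d5:5  d6:1  d7:0 ⇒ 5.
Reduction 9 − 5 = 4.

4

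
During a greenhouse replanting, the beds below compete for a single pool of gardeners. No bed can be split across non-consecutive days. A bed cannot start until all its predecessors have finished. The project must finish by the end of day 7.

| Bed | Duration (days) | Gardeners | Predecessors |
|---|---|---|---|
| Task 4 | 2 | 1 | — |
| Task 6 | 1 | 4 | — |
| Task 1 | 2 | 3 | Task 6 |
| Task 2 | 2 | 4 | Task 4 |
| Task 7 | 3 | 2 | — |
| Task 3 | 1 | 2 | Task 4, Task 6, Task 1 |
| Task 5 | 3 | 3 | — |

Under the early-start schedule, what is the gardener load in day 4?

At early start, day 4 has: Task 2, Task 3.
Demand: 4 + 2 = 6.

6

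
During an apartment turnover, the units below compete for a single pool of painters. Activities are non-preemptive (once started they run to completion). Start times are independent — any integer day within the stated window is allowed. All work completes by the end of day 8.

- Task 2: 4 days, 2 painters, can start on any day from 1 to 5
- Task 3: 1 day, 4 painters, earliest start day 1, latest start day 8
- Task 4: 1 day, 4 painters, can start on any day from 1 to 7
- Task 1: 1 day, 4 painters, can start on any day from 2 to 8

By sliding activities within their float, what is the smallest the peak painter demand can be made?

4

Early-start (Task 2@1, Task 3@1, Task 4@1, Task 1@2) gives peak 10: d1:10  d2:6  d3:2  d4:2  d5:0  d6:0  d7:0  d8:0.
Shift Task 3→5, Task 4→6, Task 1→7.
Schedule Task 2@1, Task 3@5, Task 4@6, Task 1@7: d1:2  d2:2  d3:2  d4:2  d5:4  d6:4  d7:4  d8:0 — peak 4.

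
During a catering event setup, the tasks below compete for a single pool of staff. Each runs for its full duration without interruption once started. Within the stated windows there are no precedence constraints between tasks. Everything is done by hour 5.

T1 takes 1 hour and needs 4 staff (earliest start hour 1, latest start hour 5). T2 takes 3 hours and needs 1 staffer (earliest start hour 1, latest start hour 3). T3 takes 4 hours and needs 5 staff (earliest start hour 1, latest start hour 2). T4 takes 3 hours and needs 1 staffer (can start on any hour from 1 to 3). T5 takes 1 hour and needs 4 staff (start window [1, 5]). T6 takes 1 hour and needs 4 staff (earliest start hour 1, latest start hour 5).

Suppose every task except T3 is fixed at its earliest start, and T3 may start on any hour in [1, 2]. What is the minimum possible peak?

T3@1: h1:19  h2:7  h3:7  h4:5  h5:0 → peak 19
T3@2: h1:14  h2:7  h3:7  h4:5  h5:5 → peak 14
Best is T3@2, peak 14.

14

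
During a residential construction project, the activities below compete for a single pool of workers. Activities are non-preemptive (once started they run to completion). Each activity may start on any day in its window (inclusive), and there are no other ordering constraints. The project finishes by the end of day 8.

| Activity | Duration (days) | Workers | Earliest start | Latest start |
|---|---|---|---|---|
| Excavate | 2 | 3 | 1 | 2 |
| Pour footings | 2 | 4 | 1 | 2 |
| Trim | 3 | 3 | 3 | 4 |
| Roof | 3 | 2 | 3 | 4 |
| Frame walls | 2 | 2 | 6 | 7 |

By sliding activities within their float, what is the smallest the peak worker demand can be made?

7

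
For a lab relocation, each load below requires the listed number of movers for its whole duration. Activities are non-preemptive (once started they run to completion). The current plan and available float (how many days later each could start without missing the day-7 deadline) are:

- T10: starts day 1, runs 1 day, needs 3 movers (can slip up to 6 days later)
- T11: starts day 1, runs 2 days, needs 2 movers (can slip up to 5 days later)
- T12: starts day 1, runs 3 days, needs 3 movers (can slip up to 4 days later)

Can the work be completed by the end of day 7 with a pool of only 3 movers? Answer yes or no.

Schedule T10@1, T11@2, T12@4: d1:3  d2:2  d3:2  d4:3  d5:3  d6:3  d7:0 — peak 3 ≤ 3.

yes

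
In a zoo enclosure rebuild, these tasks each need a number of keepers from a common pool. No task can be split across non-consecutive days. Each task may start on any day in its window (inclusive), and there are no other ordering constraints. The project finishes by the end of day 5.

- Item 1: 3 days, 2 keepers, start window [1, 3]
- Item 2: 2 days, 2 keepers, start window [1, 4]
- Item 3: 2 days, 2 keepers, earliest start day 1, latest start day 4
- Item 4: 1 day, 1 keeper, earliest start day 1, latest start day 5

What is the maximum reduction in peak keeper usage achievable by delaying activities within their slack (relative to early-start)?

3

Early-start peak: d1:7  d2:6  d3:2  d4:0  d5:0 ⇒ 7.
Leveled (Item 1@1, Item 2@1, Item 3@3, Item 4@4): d1:4  d2:4  d3:4  d4:3  d5:0 ⇒ 4.
Reduction 7 − 4 = 3.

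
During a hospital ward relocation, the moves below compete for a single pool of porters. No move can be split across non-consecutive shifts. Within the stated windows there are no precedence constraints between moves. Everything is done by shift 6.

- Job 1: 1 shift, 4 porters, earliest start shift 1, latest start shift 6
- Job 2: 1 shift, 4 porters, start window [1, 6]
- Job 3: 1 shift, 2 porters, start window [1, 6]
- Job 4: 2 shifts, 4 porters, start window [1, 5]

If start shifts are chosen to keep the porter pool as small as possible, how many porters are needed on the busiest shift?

Early-start (Job 1@1, Job 2@1, Job 3@1, Job 4@1) gives peak 14: s1:14  s2:4  s3:0  s4:0  s5:0  s6:0.
Shift Job 2→2, Job 3→3, Job 4→4.
Schedule Job 1@1, Job 2@2, Job 3@3, Job 4@4: s1:4  s2:4  s3:2  s4:4  s5:4  s6:0 — peak 4.

4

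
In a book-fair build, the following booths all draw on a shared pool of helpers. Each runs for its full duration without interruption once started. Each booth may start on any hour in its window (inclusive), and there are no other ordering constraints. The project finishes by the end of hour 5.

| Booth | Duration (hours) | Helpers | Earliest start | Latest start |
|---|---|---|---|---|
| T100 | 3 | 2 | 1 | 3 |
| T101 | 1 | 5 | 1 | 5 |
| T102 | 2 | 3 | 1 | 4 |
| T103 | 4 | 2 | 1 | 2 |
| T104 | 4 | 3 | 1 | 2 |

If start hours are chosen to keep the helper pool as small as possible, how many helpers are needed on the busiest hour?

8

Early-start (T100@1, T101@1, T102@1, T103@1, T104@1) gives peak 15: h1:15  h2:10  h3:7  h4:5  h5:0.
Shift T102→4, T103→2, T104→2.
Schedule T100@1, T101@1, T102@4, T103@2, T104@2: h1:7  h2:7  h3:7  h4:8  h5:8 — peak 8.
Total helper-hours = 37 over 5 hours ⇒ peak ≥ ⌈37/5⌉ = 8, so 8 is optimal.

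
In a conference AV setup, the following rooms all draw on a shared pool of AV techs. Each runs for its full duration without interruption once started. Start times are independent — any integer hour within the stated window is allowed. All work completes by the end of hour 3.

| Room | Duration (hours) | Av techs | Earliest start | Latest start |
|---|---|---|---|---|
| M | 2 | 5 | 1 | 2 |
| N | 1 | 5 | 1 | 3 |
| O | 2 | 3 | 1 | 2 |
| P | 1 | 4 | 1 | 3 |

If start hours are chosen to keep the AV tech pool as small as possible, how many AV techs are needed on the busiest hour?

9

Early-start (M@1, N@1, O@1, P@1) gives peak 17: h1:17  h2:8  h3:0.
Shift N→3, P→3.
Schedule M@1, N@3, O@1, P@3: h1:8  h2:8  h3:9 — peak 9.
Total AV tech-hours = 25 over 3 hours ⇒ peak ≥ ⌈25/3⌉ = 9, so 9 is optimal.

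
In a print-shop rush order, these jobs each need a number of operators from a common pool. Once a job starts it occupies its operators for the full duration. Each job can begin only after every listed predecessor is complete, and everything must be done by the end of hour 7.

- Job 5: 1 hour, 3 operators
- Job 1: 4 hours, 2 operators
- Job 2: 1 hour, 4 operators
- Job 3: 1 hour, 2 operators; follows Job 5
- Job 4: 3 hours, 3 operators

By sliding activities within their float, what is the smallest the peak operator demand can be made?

Early-start (Job 5@1, Job 1@1, Job 2@1, Job 3@2, Job 4@1) gives peak 12: h1:12  h2:7  h3:5  h4:2  h5:0  h6:0  h7:0.
Shift Job 2→5, Job 3→6, Job 4→2.
Schedule Job 5@1, Job 1@1, Job 2@5, Job 3@6, Job 4@2: h1:5  h2:5  h3:5  h4:5  h5:4  h6:2  h7:0 — peak 5.

5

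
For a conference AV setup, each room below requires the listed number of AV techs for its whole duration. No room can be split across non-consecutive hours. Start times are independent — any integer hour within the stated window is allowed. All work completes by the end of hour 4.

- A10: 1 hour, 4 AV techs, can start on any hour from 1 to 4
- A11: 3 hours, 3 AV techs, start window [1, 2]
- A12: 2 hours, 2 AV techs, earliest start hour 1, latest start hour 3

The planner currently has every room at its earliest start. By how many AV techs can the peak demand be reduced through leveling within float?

4

Early-start peak: h1:9  h2:5  h3:3  h4:0 ⇒ 9.
Leveled (A10@1, A11@2, A12@2): h1:4  h2:5  h3:5  h4:3 ⇒ 5.
Reduction 9 − 5 = 4.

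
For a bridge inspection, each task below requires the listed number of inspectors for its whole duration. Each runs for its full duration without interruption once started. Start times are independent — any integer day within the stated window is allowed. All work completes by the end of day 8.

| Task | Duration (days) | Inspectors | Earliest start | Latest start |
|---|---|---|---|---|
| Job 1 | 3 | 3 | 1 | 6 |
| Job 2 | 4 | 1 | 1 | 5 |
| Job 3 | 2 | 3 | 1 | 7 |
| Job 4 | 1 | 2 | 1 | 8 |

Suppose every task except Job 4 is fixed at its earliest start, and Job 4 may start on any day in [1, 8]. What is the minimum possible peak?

7

Job 4@1: d1:9  d2:7  d3:4  d4:1  d5:0  d6:0  d7:0  d8:0 → peak 9
Job 4@2: d1:7  d2:9  d3:4  d4:1  d5:0  d6:0  d7:0  d8:0 → peak 9
Job 4@3: d1:7  d2:7  d3:6  d4:1  d5:0  d6:0  d7:0  d8:0 → peak 7
Job 4@4: d1:7  d2:7  d3:4  d4:3  d5:0  d6:0  d7:0  d8:0 → peak 7
Job 4@5: d1:7  d2:7  d3:4  d4:1  d5:2  d6:0  d7:0  d8:0 → peak 7
Job 4@6: d1:7  d2:7  d3:4  d4:1  d5:0  d6:2  d7:0  d8:0 → peak 7
Job 4@7: d1:7  d2:7  d3:4  d4:1  d5:0  d6:0  d7:2  d8:0 → peak 7
Job 4@8: d1:7  d2:7  d3:4  d4:1  d5:0  d6:0  d7:0  d8:2 → peak 7
Best is Job 4@3, peak 7.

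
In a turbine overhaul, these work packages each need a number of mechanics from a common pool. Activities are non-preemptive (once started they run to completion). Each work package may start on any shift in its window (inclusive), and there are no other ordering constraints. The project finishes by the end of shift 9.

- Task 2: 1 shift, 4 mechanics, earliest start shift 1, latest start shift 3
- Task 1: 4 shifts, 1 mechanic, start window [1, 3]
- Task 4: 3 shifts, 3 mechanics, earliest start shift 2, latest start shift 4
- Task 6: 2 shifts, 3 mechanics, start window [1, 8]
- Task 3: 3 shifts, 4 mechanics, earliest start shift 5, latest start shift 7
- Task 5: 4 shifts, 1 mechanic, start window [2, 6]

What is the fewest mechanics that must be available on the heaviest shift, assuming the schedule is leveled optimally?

Early-start (Task 2@1, Task 1@1, Task 4@2, Task 6@1, Task 3@5, Task 5@2) gives peak 8: s1:8  s2:8  s3:5  s4:5  s5:5  s6:4  s7:4  s8:0  s9:0.
Shift Task 6→5, Task 3→7.
Schedule Task 2@1, Task 1@1, Task 4@2, Task 6@5, Task 3@7, Task 5@2: s1:5  s2:5  s3:5  s4:5  s5:4  s6:3  s7:4  s8:4  s9:4 — peak 5.
Total mechanic-shifts = 39 over 9 shifts ⇒ peak ≥ ⌈39/9⌉ = 5, so 5 is optimal.

5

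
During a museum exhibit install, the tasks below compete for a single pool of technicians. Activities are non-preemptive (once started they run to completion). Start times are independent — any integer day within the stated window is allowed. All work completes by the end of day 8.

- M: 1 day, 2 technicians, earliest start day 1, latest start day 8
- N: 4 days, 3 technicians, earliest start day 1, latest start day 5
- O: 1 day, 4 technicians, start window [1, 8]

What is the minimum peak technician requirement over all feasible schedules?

4

Early-start (M@1, N@1, O@1) gives peak 9: d1:9  d2:3  d3:3  d4:3  d5:0  d6:0  d7:0  d8:0.
Shift N→2, O→6.
Schedule M@1, N@2, O@6: d1:2  d2:3  d3:3  d4:3  d5:3  d6:4  d7:0  d8:0 — peak 4.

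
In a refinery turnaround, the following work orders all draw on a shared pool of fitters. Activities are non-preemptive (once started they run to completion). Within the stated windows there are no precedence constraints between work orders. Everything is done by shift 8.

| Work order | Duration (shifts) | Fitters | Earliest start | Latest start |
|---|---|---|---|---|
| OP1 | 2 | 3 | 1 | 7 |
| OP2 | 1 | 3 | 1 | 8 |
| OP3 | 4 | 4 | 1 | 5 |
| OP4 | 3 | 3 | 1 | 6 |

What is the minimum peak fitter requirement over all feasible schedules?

6

Early-start (OP1@1, OP2@1, OP3@1, OP4@1) gives peak 13: s1:13  s2:10  s3:7  s4:4  s5:0  s6:0  s7:0  s8:0.
Shift OP3→5, OP4→2.
Schedule OP1@1, OP2@1, OP3@5, OP4@2: s1:6  s2:6  s3:3  s4:3  s5:4  s6:4  s7:4  s8:4 — peak 6.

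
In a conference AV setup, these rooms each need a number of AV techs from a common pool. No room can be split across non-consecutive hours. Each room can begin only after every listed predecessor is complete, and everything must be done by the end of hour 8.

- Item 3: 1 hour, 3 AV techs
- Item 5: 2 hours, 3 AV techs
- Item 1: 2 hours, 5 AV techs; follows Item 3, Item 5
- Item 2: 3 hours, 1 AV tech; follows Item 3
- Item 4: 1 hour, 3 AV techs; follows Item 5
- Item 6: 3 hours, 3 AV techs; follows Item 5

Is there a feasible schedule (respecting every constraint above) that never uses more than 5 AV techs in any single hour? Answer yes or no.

no

The minimum achievable peak is 6; 5 < 6, so no feasible schedule stays within the cap.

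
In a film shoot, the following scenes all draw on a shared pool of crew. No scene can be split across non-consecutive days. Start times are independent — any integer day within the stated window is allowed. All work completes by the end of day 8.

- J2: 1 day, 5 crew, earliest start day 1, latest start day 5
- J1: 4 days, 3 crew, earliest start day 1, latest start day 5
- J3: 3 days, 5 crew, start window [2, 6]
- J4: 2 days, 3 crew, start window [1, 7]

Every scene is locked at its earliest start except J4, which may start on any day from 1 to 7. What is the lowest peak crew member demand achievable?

J4@1: d1:11  d2:11  d3:8  d4:8  d5:0  d6:0  d7:0  d8:0 → peak 11
J4@2: d1:8  d2:11  d3:11  d4:8  d5:0  d6:0  d7:0  d8:0 → peak 11
J4@3: d1:8  d2:8  d3:11  d4:11  d5:0  d6:0  d7:0  d8:0 → peak 11
J4@4: d1:8  d2:8  d3:8  d4:11  d5:3  d6:0  d7:0  d8:0 → peak 11
J4@5: d1:8  d2:8  d3:8  d4:8  d5:3  d6:3  d7:0  d8:0 → peak 8
J4@6: d1:8  d2:8  d3:8  d4:8  d5:0  d6:3  d7:3  d8:0 → peak 8
J4@7: d1:8  d2:8  d3:8  d4:8  d5:0  d6:0  d7:3  d8:3 → peak 8
Best is J4@5, peak 8.

8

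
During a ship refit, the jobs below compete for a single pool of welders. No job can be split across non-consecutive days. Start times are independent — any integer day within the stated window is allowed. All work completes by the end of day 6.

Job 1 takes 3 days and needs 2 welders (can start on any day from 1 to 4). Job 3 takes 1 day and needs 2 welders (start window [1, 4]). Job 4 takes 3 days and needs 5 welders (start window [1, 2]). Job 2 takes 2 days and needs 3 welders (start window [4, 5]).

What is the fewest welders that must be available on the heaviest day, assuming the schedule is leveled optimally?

Early-start (Job 1@1, Job 3@1, Job 4@1, Job 2@4) gives peak 9: d1:9  d2:7  d3:7  d4:3  d5:3  d6:0.
Shift Job 1→4, Job 3→4, Job 2→5.
Schedule Job 1@4, Job 3@4, Job 4@1, Job 2@5: d1:5  d2:5  d3:5  d4:4  d5:5  d6:5 — peak 5.
Total welder-days = 29 over 6 days ⇒ peak ≥ ⌈29/6⌉ = 5, so 5 is optimal.

5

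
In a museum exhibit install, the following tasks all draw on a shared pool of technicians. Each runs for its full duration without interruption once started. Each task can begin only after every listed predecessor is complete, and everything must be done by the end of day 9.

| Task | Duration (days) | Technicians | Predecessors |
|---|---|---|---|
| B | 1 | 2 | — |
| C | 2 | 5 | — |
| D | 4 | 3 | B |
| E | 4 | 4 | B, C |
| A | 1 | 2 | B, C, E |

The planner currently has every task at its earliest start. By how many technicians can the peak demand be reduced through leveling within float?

Early-start peak: d1:7  d2:8  d3:7  d4:7  d5:7  d6:4  d7:2  d8:0  d9:0 ⇒ 8.
Leveled (B@1, C@1, D@3, E@3, A@7): d1:7  d2:5  d3:7  d4:7  d5:7  d6:7  d7:2  d8:0  d9:0 ⇒ 7.
Reduction 8 − 7 = 1.

1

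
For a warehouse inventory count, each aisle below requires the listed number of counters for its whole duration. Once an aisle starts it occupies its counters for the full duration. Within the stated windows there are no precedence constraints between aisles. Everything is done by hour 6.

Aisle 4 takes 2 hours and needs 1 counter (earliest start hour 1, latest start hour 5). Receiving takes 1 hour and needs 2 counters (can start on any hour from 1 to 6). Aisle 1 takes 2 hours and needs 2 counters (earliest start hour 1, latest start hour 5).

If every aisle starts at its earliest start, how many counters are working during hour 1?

At early start, hour 1 has: Aisle 4, Receiving, Aisle 1.
Demand: 1 + 2 + 2 = 5.

5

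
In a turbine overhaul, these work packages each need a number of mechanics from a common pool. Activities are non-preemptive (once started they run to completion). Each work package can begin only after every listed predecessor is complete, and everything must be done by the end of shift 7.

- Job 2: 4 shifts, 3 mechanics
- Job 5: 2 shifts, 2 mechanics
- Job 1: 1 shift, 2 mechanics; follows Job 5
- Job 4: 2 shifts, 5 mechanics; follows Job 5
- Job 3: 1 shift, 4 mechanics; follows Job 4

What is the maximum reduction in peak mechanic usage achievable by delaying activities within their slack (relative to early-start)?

5

Early-start peak: s1:5  s2:5  s3:10  s4:8  s5:4  s6:0  s7:0 ⇒ 10.
Leveled (Job 2@1, Job 5@1, Job 1@3, Job 4@5, Job 3@7): s1:5  s2:5  s3:5  s4:3  s5:5  s6:5  s7:4 ⇒ 5.
Reduction 10 − 5 = 5.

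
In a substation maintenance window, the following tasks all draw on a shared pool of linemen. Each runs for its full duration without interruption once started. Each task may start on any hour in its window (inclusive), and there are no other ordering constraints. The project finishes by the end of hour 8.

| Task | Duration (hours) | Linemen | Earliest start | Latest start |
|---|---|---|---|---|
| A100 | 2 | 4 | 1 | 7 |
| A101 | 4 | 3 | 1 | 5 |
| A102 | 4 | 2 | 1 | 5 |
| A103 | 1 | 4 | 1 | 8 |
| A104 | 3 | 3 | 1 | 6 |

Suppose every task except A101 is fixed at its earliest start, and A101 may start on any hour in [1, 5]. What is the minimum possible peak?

13

A101@1: h1:16  h2:12  h3:8  h4:5  h5:0  h6:0  h7:0  h8:0 → peak 16
A101@2: h1:13  h2:12  h3:8  h4:5  h5:3  h6:0  h7:0  h8:0 → peak 13
A101@3: h1:13  h2:9  h3:8  h4:5  h5:3  h6:3  h7:0  h8:0 → peak 13
A101@4: h1:13  h2:9  h3:5  h4:5  h5:3  h6:3  h7:3  h8:0 → peak 13
A101@5: h1:13  h2:9  h3:5  h4:2  h5:3  h6:3  h7:3  h8:3 → peak 13
Best is A101@2, peak 13.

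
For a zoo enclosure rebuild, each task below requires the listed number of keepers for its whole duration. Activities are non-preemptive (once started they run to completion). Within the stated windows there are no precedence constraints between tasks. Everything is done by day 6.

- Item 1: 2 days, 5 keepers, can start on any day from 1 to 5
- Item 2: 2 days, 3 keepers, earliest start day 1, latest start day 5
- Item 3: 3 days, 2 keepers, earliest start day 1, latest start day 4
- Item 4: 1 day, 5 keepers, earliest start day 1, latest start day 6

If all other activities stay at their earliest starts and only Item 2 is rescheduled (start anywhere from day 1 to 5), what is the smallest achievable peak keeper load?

12

Item 2@1: d1:15  d2:10  d3:2  d4:0  d5:0  d6:0 → peak 15
Item 2@2: d1:12  d2:10  d3:5  d4:0  d5:0  d6:0 → peak 12
Item 2@3: d1:12  d2:7  d3:5  d4:3  d5:0  d6:0 → peak 12
Item 2@4: d1:12  d2:7  d3:2  d4:3  d5:3  d6:0 → peak 12
Item 2@5: d1:12  d2:7  d3:2  d4:0  d5:3  d6:3 → peak 12
Best is Item 2@2, peak 12.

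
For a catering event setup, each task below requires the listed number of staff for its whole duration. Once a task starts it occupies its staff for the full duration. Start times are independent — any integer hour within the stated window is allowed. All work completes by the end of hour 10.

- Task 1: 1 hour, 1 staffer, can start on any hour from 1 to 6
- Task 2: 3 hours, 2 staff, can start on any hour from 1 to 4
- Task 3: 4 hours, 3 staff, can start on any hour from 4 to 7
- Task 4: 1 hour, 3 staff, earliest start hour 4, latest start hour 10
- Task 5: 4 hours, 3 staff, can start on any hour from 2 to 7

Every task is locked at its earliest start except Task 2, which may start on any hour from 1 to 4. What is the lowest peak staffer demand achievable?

Task 2@1: h1:3  h2:5  h3:5  h4:9  h5:6  h6:3  h7:3  h8:0  h9:0  h10:0 → peak 9
Task 2@2: h1:1  h2:5  h3:5  h4:11  h5:6  h6:3  h7:3  h8:0  h9:0  h10:0 → peak 11
Task 2@3: h1:1  h2:3  h3:5  h4:11  h5:8  h6:3  h7:3  h8:0  h9:0  h10:0 → peak 11
Task 2@4: h1:1  h2:3  h3:3  h4:11  h5:8  h6:5  h7:3  h8:0  h9:0  h10:0 → peak 11
Best is Task 2@1, peak 9.

9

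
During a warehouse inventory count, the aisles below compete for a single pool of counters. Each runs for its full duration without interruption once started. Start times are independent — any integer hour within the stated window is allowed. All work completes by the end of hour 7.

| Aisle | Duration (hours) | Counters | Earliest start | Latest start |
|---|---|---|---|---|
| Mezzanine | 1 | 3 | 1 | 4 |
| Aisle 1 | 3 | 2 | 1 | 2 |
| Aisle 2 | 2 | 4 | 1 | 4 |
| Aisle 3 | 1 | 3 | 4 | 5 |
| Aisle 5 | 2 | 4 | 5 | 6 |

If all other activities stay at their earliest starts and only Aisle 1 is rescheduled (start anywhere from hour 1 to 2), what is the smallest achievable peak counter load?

Aisle 1@1: h1:9  h2:6  h3:2  h4:3  h5:4  h6:4  h7:0 → peak 9
Aisle 1@2: h1:7  h2:6  h3:2  h4:5  h5:4  h6:4  h7:0 → peak 7
Best is Aisle 1@2, peak 7.

7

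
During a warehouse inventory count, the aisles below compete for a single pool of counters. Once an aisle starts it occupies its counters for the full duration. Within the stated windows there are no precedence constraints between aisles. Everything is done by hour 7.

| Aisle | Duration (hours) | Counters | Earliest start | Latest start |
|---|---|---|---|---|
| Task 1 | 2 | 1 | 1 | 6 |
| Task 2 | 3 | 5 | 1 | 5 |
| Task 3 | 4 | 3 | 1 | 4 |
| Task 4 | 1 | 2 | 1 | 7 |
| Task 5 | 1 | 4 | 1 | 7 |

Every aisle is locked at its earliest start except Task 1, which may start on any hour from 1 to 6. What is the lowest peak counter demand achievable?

14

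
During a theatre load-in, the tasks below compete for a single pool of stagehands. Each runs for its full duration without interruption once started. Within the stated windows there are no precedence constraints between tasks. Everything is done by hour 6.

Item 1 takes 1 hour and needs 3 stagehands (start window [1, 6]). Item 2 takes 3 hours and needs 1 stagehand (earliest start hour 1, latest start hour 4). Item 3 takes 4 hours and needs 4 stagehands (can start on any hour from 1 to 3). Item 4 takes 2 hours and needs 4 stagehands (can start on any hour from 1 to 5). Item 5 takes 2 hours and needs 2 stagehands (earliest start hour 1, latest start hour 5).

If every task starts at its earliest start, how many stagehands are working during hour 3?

5

At early start, hour 3 has: Item 2, Item 3.
Demand: 1 + 4 = 5.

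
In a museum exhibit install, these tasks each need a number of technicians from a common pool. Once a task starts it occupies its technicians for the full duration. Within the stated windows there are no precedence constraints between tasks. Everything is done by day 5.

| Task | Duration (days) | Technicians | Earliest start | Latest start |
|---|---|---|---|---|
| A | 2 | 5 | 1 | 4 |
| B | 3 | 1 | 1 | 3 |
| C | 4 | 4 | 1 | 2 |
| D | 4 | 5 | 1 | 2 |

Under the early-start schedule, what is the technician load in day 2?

At early start, day 2 has: A, B, C, D.
Demand: 5 + 1 + 4 + 5 = 15.

15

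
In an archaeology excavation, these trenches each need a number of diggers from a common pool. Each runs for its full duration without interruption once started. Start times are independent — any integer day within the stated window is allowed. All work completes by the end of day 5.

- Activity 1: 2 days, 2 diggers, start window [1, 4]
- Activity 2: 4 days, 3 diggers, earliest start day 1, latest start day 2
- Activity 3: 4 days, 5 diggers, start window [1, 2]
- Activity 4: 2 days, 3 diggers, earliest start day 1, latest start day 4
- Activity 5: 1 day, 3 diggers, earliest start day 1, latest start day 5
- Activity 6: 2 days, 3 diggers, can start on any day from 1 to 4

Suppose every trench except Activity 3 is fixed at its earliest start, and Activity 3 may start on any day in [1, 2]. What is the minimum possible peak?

Activity 3@1: d1:19  d2:16  d3:8  d4:8  d5:0 → peak 19
Activity 3@2: d1:14  d2:16  d3:8  d4:8  d5:5 → peak 16
Best is Activity 3@2, peak 16.

16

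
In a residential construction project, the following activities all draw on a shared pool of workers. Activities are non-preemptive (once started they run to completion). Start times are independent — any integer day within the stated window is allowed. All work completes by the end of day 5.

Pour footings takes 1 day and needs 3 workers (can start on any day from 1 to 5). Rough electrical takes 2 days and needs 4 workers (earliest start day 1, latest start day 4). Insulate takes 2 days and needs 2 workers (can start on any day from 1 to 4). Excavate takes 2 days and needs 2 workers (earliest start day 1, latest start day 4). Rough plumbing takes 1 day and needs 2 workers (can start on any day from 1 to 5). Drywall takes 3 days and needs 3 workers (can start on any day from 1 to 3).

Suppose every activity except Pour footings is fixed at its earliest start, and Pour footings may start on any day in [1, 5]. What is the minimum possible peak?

Pour footings@1: d1:16  d2:11  d3:3  d4:0  d5:0 → peak 16
Pour footings@2: d1:13  d2:14  d3:3  d4:0  d5:0 → peak 14
Pour footings@3: d1:13  d2:11  d3:6  d4:0  d5:0 → peak 13
Pour footings@4: d1:13  d2:11  d3:3  d4:3  d5:0 → peak 13
Pour footings@5: d1:13  d2:11  d3:3  d4:0  d5:3 → peak 13
Best is Pour footings@3, peak 13.

13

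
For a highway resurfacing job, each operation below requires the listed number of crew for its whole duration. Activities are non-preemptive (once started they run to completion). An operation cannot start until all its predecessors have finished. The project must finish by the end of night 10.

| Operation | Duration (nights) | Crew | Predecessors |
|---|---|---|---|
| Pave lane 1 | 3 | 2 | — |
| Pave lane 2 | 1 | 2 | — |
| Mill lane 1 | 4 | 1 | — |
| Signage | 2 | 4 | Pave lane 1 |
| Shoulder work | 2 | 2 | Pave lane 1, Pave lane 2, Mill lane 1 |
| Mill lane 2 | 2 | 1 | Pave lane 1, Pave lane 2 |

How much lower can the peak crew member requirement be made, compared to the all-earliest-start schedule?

Early-start peak: n1:5  n2:3  n3:3  n4:6  n5:7  n6:2  n7:0  n8:0  n9:0  n10:0 ⇒ 7.
Leveled (Pave lane 1@1, Pave lane 2@1, Mill lane 1@2, Signage@6, Shoulder work@8, Mill lane 2@4): n1:4  n2:3  n3:3  n4:2  n5:2  n6:4  n7:4  n8:2  n9:2  n10:0 ⇒ 4.
Reduction 7 − 4 = 3.

3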